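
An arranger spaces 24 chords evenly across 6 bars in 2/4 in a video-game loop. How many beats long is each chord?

6 bars × 2 beats/bar = 12 beats total.
12 beats ÷ 24 chords = 0.5 beats per chord.
(That is an eighth note.)

0.5 beats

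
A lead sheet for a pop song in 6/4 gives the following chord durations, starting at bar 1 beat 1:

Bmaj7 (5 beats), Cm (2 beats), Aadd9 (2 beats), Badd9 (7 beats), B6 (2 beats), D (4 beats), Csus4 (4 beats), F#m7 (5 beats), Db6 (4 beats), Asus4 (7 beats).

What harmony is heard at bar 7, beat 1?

Beat 1 of bar 7 is beat (7−1)×6 + 1 = 37 overall.
Running totals: Bmaj7 ends at 5, Cm ends at 7, Aadd9 ends at 9, Badd9 ends at 16, B6 ends at 18, D ends at 22, Csus4 ends at 26, F#m7 ends at 31, Db6 ends at 35, Asus4 ends at 42.
Beat 37 falls within Asus4.

Asus4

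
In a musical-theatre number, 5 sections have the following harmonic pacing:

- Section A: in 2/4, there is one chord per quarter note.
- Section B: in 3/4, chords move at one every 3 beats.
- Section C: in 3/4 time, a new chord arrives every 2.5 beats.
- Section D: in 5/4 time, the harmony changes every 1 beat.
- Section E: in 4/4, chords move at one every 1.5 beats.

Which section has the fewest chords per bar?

A: 2 beats/bar ÷ 1 beat/chord = 2 chords/bar.
B: 3 beats/bar ÷ 3 beats/chord = 1 chord/bar.
C: 3 beats/bar ÷ 2.5 beats/chord = 1.2 chords/bar.
D: 5 beats/bar ÷ 1 beat/chord = 5 chords/bar.
E: 4 beats/bar ÷ 1.5 beats/chord = 8/3 chords/bar.
Slowest is B at 1 chords/bar.

Section B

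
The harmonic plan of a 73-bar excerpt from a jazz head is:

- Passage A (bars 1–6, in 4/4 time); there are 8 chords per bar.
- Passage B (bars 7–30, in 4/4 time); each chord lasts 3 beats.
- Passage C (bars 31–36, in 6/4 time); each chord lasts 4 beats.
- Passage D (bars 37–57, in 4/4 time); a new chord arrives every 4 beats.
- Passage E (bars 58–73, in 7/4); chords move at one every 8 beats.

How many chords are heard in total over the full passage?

124 chords

A has 24 beats and chords last 0.5 each, so 48 chords.
B has 96 beats and chords last 3 each, so 32 chords.
C has 36 beats and chords last 4 each, so 9 chords.
D has 84 beats and chords last 4 each, so 21 chords.
E has 112 beats and chords last 8 each, so 14 chords.
Total: 48 + 32 + 9 + 21 + 14 = 124.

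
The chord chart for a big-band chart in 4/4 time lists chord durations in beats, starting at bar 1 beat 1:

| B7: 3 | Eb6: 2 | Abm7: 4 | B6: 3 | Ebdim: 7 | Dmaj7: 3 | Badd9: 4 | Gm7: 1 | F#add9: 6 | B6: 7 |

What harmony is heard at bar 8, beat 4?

Beat 4 of bar 8 is beat (8−1)×4 + 4 = 32 overall.
Running totals: B7 ends at 3, Eb6 ends at 5, Abm7 ends at 9, B6 ends at 12, Ebdim ends at 19, Dmaj7 ends at 22, Badd9 ends at 26, Gm7 ends at 27, F#add9 ends at 33.
Beat 32 falls within F#add9.

F#add9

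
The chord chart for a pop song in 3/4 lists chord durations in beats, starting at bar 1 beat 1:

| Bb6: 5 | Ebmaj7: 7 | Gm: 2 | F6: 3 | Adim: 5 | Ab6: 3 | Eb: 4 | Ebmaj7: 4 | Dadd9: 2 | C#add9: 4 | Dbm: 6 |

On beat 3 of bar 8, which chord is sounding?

Beat 3 of bar 8 is beat (8−1)×3 + 3 = 24 overall.
Running totals: Bb6 ends at 5, Ebmaj7 ends at 12, Gm ends at 14, F6 ends at 17, Adim ends at 22, Ab6 ends at 25.
Beat 24 falls within Ab6.

Ab6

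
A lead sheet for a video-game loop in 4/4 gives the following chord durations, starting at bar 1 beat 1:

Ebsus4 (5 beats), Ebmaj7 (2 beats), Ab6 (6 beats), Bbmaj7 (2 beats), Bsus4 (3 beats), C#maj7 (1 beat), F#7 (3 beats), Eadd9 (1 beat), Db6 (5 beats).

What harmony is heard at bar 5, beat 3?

Beat 3 of bar 5 is beat (5−1)×4 + 3 = 19 overall.
Running totals: Ebsus4 ends at 5, Ebmaj7 ends at 7, Ab6 ends at 13, Bbmaj7 ends at 15, Bsus4 ends at 18, C#maj7 ends at 19.
Beat 19 falls within C#maj7.

C#maj7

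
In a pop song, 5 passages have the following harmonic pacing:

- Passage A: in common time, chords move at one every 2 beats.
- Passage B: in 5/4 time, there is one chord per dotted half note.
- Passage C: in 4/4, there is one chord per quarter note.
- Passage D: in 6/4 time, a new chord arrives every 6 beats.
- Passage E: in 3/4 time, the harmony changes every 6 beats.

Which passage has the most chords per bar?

Passage C

A: 4 beats/bar ÷ 2 beats/chord = 2 chords/bar.
B: 5 beats/bar ÷ 3 beats/chord = 5/3 chords/bar.
C: 4 beats/bar ÷ 1 beat/chord = 4 chords/bar.
D: 6 beats/bar ÷ 6 beats/chord = 1 chord/bar.
E: 3 beats/bar ÷ 6 beats/chord = 0.5 chords/bar.
Fastest is C at 4 chords/bar.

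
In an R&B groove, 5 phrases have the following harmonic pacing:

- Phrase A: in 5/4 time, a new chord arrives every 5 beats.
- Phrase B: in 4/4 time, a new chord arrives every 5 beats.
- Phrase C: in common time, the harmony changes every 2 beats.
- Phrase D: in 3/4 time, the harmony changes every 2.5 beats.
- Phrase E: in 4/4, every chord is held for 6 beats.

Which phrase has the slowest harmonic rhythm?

Phrase E

A: 5/5 = 1 chord/bar.
B: 4/5 = 0.8 chords/bar.
C: 4/2 = 2 chords/bar.
D: 3/2.5 = 1.2 chords/bar.
E: 4/6 = 2/3 chords/bar.
Slowest is E at 2/3 chords/bar.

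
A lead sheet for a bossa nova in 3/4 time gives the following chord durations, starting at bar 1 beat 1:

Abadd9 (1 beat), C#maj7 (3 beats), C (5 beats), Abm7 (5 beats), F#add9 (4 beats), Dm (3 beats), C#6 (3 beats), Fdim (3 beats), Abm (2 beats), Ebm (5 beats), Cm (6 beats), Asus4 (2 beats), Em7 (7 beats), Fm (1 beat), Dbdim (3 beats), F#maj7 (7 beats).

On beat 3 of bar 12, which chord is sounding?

Cm

Beat 3 of bar 12 is beat (12−1)×3 + 3 = 36 overall.
Running totals: Abadd9 ends at 1, C#maj7 ends at 4, C ends at 9, Abm7 ends at 14, F#add9 ends at 18, Dm ends at 21, C#6 ends at 24, Fdim ends at 27, Abm ends at 29, Ebm ends at 34, Cm ends at 40.
Beat 36 falls within Cm.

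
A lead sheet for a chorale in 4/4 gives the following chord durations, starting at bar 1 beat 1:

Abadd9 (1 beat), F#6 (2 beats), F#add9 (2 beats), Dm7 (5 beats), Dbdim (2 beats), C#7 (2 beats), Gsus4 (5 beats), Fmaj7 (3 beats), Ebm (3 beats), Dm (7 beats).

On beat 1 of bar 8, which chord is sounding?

Beat 1 of bar 8 is beat (8−1)×4 + 1 = 29 overall.
Running totals: Abadd9 ends at 1, F#6 ends at 3, F#add9 ends at 5, Dm7 ends at 10, Dbdim ends at 12, C#7 ends at 14, Gsus4 ends at 19, Fmaj7 ends at 22, Ebm ends at 25, Dm ends at 32.
Beat 29 falls within Dm.

Dm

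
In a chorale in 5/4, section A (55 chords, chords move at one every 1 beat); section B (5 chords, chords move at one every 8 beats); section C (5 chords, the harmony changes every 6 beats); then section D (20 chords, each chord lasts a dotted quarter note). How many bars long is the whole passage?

A: 55 × 1 = 55 beats = 11 bars.
B: 5 × 8 = 40 beats = 8 bars.
C: 5 × 6 = 30 beats = 6 bars.
D: 20 × 1.5 = 30 beats = 6 bars.
Total: 11 + 8 + 6 + 6 = 31 bars.

31 bars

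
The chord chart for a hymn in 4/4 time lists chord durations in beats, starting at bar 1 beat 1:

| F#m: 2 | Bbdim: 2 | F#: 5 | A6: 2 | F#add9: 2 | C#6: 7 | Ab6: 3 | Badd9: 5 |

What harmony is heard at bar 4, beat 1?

Beat 1 of bar 4 is beat (4−1)×4 + 1 = 13 overall.
Running totals: F#m ends at 2, Bbdim ends at 4, F# ends at 9, A6 ends at 11, F#add9 ends at 13.
Beat 13 falls within F#add9.

F#add9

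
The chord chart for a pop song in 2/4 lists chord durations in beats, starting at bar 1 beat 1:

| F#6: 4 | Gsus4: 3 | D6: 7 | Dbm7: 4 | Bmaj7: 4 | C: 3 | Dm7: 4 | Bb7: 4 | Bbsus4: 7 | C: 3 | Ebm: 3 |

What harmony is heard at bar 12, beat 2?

Beat 2 of bar 12 is beat (12−1)×2 + 2 = 24 overall.
Running totals: F#6 ends at 4, Gsus4 ends at 7, D6 ends at 14, Dbm7 ends at 18, Bmaj7 ends at 22, C ends at 25.
Beat 24 falls within C.

C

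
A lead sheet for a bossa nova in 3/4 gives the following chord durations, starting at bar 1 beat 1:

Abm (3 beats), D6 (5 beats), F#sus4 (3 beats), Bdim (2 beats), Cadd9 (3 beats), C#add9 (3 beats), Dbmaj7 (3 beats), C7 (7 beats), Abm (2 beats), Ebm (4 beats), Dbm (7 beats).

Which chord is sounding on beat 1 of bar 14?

Beat 1 of bar 14 is beat (14−1)×3 + 1 = 40 overall.
Running totals: Abm ends at 3, D6 ends at 8, F#sus4 ends at 11, Bdim ends at 13, Cadd9 ends at 16, C#add9 ends at 19, Dbmaj7 ends at 22, C7 ends at 29, Abm ends at 31, Ebm ends at 35, Dbm ends at 42.
Beat 40 falls within Dbm.

Dbm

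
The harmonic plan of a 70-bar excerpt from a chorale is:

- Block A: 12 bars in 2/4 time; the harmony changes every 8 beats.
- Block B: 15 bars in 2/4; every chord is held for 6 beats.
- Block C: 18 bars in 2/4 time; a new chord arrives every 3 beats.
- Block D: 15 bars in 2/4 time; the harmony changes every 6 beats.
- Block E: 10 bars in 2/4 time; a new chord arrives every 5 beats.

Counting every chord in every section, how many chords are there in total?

29 chords

A: 12·2 = 24 beats, 24/8 = 3 chords.
B: 15·2 = 30 beats, 30/6 = 5 chords.
C: 18·2 = 36 beats, 36/3 = 12 chords.
D: 15·2 = 30 beats, 30/6 = 5 chords.
E: 10·2 = 20 beats, 20/5 = 4 chords.
Total: 3 + 5 + 12 + 5 + 4 = 29.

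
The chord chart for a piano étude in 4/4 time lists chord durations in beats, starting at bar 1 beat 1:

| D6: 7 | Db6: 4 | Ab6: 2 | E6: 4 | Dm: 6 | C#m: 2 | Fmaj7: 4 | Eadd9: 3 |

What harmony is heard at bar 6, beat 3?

Dm

Beat 3 of bar 6 is beat (6−1)×4 + 3 = 23 overall.
Running totals: D6 ends at 7, Db6 ends at 11, Ab6 ends at 13, E6 ends at 17, Dm ends at 23.
Beat 23 falls within Dm.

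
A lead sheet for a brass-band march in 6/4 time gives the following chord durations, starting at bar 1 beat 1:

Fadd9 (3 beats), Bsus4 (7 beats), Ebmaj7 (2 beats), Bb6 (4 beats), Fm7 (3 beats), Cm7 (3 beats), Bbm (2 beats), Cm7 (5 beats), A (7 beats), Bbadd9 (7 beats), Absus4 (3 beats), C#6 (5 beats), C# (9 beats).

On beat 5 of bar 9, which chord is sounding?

C#

Beat 5 of bar 9 is beat (9−1)×6 + 5 = 53 overall.
Running totals: Fadd9 ends at 3, Bsus4 ends at 10, Ebmaj7 ends at 12, Bb6 ends at 16, Fm7 ends at 19, Cm7 ends at 22, Bbm ends at 24, Cm7 ends at 29, A ends at 36, Bbadd9 ends at 43, Absus4 ends at 46, C#6 ends at 51, C# ends at 60.
Beat 53 falls within C#.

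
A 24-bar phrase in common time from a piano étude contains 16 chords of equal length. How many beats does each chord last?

6 beats

24 bars × 4 beats/bar = 96 beats total.
96 beats ÷ 16 chords = 6 beats per chord.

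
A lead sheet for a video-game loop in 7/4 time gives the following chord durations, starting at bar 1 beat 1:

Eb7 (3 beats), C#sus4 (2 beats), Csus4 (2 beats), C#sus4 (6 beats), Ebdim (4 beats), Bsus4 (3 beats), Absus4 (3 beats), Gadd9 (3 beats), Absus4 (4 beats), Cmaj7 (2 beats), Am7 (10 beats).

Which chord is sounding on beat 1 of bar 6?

Am7

Beat 1 of bar 6 is beat (6−1)×7 + 1 = 36 overall.
Running totals: Eb7 ends at 3, C#sus4 ends at 5, Csus4 ends at 7, C#sus4 ends at 13, Ebdim ends at 17, Bsus4 ends at 20, Absus4 ends at 23, Gadd9 ends at 26, Absus4 ends at 30, Cmaj7 ends at 32, Am7 ends at 42.
Beat 36 falls within Am7.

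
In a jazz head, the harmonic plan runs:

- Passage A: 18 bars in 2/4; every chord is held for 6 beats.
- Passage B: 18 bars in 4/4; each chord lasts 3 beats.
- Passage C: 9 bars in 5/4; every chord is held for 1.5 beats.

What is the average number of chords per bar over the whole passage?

4/3 chords per bar

A: 18 bars of 2 beats is 36 beats; at 6 beats each that's 6 chords.
B: 18 bars of 4 beats is 72 beats; at 3 beats each that's 24 chords.
C: 9 bars of 5 beats is 45 beats; at 1.5 beats each that's 30 chords.
Overall: 60 chords over 45 bars → 60/45 = 4/3 chords per bar.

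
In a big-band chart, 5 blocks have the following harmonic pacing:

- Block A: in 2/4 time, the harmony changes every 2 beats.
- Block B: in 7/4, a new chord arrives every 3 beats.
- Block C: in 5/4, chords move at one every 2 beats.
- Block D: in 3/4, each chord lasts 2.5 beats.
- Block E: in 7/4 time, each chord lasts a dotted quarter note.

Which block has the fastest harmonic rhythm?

A: 2 beats/bar ÷ 2 beats/chord = 1 chord/bar.
B: 7 beats/bar ÷ 3 beats/chord = 7/3 chords/bar.
C: 5 beats/bar ÷ 2 beats/chord = 2.5 chords/bar.
D: 3 beats/bar ÷ 2.5 beats/chord = 1.2 chords/bar.
E: 7 beats/bar ÷ 1.5 beats/chord = 14/3 chords/bar.
Fastest is E at 14/3 chords/bar.

Block E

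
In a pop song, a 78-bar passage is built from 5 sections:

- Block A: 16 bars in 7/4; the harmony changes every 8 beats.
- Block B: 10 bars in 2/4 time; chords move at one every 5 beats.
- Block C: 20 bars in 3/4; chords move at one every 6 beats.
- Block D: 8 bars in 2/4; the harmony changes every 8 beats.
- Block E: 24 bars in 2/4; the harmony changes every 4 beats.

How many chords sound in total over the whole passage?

A: 16·7 = 112 beats, 112/8 = 14 chords.
B: 10·2 = 20 beats, 20/5 = 4 chords.
C: 20·3 = 60 beats, 60/6 = 10 chords.
D: 8·2 = 16 beats, 16/8 = 2 chords.
E: 24·2 = 48 beats, 48/4 = 12 chords.
Total: 14 + 4 + 10 + 2 + 12 = 42.

42 chords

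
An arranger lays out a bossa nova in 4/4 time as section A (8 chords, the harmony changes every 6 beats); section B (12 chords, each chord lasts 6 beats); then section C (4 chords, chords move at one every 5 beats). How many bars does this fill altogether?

A: 8 × 6 = 48 beats = 12 bars.
B: 12 × 6 = 72 beats = 18 bars.
C: 4 × 5 = 20 beats = 5 bars.
Total: 12 + 18 + 5 = 35 bars.

35 bars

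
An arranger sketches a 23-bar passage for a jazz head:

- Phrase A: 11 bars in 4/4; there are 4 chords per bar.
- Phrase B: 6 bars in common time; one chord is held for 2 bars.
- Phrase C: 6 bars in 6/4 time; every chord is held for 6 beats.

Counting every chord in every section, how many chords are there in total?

A: 11·4 = 44 beats, 44/1 = 44 chords.
B: 6·4 = 24 beats, 24/8 = 3 chords.
C: 6·6 = 36 beats, 36/6 = 6 chords.
Total: 44 + 3 + 6 = 53.

53 chords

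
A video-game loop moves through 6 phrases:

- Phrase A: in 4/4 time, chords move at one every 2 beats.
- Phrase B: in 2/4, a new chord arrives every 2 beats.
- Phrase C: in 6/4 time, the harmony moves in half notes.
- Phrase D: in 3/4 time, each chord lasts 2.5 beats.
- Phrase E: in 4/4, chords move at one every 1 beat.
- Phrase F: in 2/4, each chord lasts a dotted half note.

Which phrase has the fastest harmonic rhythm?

A: each chord is 2 beats in 4/4, so 2 per bar.
B: each chord is 2 beats in 2/4, so 1 per bar.
C: each chord is 2 beats in 6/4, so 3 per bar.
D: each chord is 2.5 beats in 3/4, so 1.2 per bar.
E: each chord is 1 beat in 4/4, so 4 per bar.
F: each chord is 3 beats in 2/4, so 2/3 per bar.
Fastest is E at 4 chords/bar.

Phrase E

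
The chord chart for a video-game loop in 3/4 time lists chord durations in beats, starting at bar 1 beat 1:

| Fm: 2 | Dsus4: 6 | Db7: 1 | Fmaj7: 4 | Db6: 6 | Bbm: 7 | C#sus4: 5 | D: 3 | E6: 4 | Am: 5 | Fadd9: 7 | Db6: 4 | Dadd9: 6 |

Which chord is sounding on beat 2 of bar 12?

Beat 2 of bar 12 is beat (12−1)×3 + 2 = 35 overall.
Running totals: Fm ends at 2, Dsus4 ends at 8, Db7 ends at 9, Fmaj7 ends at 13, Db6 ends at 19, Bbm ends at 26, C#sus4 ends at 31, D ends at 34, E6 ends at 38.
Beat 35 falls within E6.

E6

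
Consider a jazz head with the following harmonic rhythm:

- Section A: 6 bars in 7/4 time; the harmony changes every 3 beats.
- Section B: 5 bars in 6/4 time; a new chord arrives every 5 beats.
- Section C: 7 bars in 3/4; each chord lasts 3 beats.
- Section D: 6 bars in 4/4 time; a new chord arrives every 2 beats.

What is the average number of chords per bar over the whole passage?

A: 6 × 7 = 42 beats ÷ 3 = 14 chords.
B: 5 × 6 = 30 beats ÷ 5 = 6 chords.
C: 7 × 3 = 21 beats ÷ 3 = 7 chords.
D: 6 × 4 = 24 beats ÷ 2 = 12 chords.
Overall: 39 chords over 24 bars → 39/24 = 1.625 chords per bar.

1.625 chords per bar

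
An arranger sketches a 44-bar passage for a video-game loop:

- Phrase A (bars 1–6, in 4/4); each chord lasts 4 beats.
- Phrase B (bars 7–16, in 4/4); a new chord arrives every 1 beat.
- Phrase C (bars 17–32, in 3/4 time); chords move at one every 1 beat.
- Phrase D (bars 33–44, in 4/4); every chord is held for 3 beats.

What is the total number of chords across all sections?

A: 6·4 = 24 beats, 24/4 = 6 chords.
B: 10·4 = 40 beats, 40/1 = 40 chords.
C: 16·3 = 48 beats, 48/1 = 48 chords.
D: 12·4 = 48 beats, 48/3 = 16 chords.
Total: 6 + 40 + 48 + 16 = 110.

110 chords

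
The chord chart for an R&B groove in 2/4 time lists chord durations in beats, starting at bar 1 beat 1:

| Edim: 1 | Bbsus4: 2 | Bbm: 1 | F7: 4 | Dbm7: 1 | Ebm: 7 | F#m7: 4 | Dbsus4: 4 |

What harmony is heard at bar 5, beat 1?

Beat 1 of bar 5 is beat (5−1)×2 + 1 = 9 overall.
Running totals: Edim ends at 1, Bbsus4 ends at 3, Bbm ends at 4, F7 ends at 8, Dbm7 ends at 9.
Beat 9 falls within Dbm7.

Dbm7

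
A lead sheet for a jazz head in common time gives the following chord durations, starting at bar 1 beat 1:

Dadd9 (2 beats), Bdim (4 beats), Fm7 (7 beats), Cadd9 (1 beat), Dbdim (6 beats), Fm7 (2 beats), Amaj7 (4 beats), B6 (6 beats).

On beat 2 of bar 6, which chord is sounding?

Beat 2 of bar 6 is beat (6−1)×4 + 2 = 22 overall.
Running totals: Dadd9 ends at 2, Bdim ends at 6, Fm7 ends at 13, Cadd9 ends at 14, Dbdim ends at 20, Fm7 ends at 22.
Beat 22 falls within Fm7.

Fm7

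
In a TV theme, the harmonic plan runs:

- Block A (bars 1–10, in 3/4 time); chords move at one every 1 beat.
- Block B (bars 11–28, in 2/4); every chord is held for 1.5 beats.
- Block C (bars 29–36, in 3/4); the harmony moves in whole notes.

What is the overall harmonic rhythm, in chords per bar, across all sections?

5/3 chords per bar

A: 10 bars of 3 beats is 30 beats; at 1 beat each that's 30 chords.
B: 18 bars of 2 beats is 36 beats; at 1.5 beats each that's 24 chords.
C: 8 bars of 3 beats is 24 beats; at 4 beats each that's 6 chords.
Overall: 60 chords over 36 bars → 60/36 = 5/3 chords per bar.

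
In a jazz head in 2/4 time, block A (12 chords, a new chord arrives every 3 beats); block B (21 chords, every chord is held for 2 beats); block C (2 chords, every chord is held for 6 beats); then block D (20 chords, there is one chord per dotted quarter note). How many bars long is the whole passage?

A: 12 × 3 = 36 beats = 18 bars.
B: 21 × 2 = 42 beats = 21 bars.
C: 2 × 6 = 12 beats = 6 bars.
D: 20 × 1.5 = 30 beats = 15 bars.
Total: 18 + 21 + 6 + 15 = 60 bars.

60 bars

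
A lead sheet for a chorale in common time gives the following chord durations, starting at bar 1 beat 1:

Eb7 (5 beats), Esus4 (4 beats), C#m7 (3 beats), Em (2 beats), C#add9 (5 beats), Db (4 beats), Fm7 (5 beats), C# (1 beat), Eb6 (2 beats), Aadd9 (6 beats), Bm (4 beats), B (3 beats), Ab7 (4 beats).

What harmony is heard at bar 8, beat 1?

C#

Beat 1 of bar 8 is beat (8−1)×4 + 1 = 29 overall.
Running totals: Eb7 ends at 5, Esus4 ends at 9, C#m7 ends at 12, Em ends at 14, C#add9 ends at 19, Db ends at 23, Fm7 ends at 28, C# ends at 29.
Beat 29 falls within C#.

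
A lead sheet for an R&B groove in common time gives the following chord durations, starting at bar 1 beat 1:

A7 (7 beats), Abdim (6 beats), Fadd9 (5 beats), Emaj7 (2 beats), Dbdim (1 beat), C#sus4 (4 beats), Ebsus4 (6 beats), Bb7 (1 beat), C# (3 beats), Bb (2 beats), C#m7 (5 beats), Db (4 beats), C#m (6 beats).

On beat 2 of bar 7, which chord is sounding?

Ebsus4

Beat 2 of bar 7 is beat (7−1)×4 + 2 = 26 overall.
Running totals: A7 ends at 7, Abdim ends at 13, Fadd9 ends at 18, Emaj7 ends at 20, Dbdim ends at 21, C#sus4 ends at 25, Ebsus4 ends at 31.
Beat 26 falls within Ebsus4.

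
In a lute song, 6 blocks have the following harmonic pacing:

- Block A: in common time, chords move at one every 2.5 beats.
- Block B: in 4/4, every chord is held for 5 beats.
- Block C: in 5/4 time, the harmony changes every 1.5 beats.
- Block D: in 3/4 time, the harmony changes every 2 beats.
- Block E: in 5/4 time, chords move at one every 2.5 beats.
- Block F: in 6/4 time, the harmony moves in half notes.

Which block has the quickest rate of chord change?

A: 4/2.5 = 1.6 chords/bar.
B: 4/5 = 0.8 chords/bar.
C: 5/1.5 = 10/3 chords/bar.
D: 3/2 = 1.5 chords/bar.
E: 5/2.5 = 2 chords/bar.
F: 6/2 = 3 chords/bar.
Fastest is C at 10/3 chords/bar.

Block C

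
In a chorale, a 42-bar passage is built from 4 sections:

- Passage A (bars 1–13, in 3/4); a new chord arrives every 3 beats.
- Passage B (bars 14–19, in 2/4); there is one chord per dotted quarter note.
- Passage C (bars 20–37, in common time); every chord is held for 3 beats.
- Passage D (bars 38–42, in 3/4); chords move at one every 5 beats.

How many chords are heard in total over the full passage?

A: 13 bars × 3 beats = 39 beats; 3 beats/chord → 13 chords.
B: 6 bars × 2 beats = 12 beats; 1.5 beats/chord → 8 chords.
C: 18 bars × 4 beats = 72 beats; 3 beats/chord → 24 chords.
D: 5 bars × 3 beats = 15 beats; 5 beats/chord → 3 chords.
Total: 13 + 8 + 24 + 3 = 48.

48 chords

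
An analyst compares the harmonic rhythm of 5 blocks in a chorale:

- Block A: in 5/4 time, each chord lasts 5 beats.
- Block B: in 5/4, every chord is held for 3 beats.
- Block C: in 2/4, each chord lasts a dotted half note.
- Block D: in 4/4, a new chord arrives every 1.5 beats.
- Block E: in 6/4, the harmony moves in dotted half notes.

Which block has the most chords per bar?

Block D

A: 5/5 = 1 chord/bar.
B: 5/3 = 5/3 chords/bar.
C: 2/3 = 2/3 chords/bar.
D: 4/1.5 = 8/3 chords/bar.
E: 6/3 = 2 chords/bar.
Fastest is D at 8/3 chords/bar.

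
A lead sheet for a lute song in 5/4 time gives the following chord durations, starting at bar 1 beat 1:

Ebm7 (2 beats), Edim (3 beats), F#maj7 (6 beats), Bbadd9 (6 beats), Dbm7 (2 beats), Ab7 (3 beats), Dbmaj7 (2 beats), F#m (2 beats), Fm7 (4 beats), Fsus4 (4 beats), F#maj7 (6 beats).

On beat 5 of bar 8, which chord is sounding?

Beat 5 of bar 8 is beat (8−1)×5 + 5 = 40 overall.
Running totals: Ebm7 ends at 2, Edim ends at 5, F#maj7 ends at 11, Bbadd9 ends at 17, Dbm7 ends at 19, Ab7 ends at 22, Dbmaj7 ends at 24, F#m ends at 26, Fm7 ends at 30, Fsus4 ends at 34, F#maj7 ends at 40.
Beat 40 falls within F#maj7.

F#maj7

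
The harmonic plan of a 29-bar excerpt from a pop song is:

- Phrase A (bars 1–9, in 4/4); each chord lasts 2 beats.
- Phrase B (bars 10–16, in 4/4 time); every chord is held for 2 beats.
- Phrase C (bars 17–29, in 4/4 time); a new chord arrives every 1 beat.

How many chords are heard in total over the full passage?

A: 9·4 = 36 beats, 36/2 = 18 chords.
B: 7·4 = 28 beats, 28/2 = 14 chords.
C: 13·4 = 52 beats, 52/1 = 52 chords.
Total: 18 + 14 + 52 = 84.

84 chords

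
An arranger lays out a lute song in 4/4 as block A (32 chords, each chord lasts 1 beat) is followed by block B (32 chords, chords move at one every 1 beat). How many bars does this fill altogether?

A: 32 × 1 = 32 beats = 8 bars.
B: 32 × 1 = 32 beats = 8 bars.
Total: 8 + 8 = 16 bars.

16 bars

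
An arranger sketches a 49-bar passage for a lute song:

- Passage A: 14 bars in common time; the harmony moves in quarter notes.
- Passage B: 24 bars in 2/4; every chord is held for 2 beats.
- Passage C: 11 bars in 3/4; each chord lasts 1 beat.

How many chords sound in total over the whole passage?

A: 14·4 = 56 beats, 56/1 = 56 chords.
B: 24·2 = 48 beats, 48/2 = 24 chords.
C: 11·3 = 33 beats, 33/1 = 33 chords.
Total: 56 + 24 + 33 = 113.

113 chords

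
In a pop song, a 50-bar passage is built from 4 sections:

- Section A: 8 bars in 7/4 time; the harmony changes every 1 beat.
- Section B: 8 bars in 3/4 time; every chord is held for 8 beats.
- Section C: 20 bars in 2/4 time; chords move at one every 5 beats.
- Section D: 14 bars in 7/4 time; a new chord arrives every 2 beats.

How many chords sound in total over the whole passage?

116 chords

A: 8·7 = 56 beats, 56/1 = 56 chords.
B: 8·3 = 24 beats, 24/8 = 3 chords.
C: 20·2 = 40 beats, 40/5 = 8 chords.
D: 14·7 = 98 beats, 98/2 = 49 chords.
Total: 56 + 3 + 8 + 49 = 116.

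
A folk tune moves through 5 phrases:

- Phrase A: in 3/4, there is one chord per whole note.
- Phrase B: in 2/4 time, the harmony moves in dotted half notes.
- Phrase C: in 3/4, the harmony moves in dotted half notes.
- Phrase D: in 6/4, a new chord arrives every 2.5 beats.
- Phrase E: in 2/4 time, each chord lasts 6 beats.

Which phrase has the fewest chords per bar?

Phrase E

A: 3 beats/bar ÷ 4 beats/chord = 0.75 chords/bar.
B: 2 beats/bar ÷ 3 beats/chord = 2/3 chords/bar.
C: 3 beats/bar ÷ 3 beats/chord = 1 chord/bar.
D: 6 beats/bar ÷ 2.5 beats/chord = 2.4 chords/bar.
E: 2 beats/bar ÷ 6 beats/chord = 1/3 chords/bar.
Slowest is E at 1/3 chords/bar.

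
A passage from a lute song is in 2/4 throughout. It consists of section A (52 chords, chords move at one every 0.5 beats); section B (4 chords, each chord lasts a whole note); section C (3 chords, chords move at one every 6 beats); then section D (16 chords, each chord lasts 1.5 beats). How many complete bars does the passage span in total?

42 bars

A: 52 × 0.5 = 26 beats = 13 bars.
B: 4 × 4 = 16 beats = 8 bars.
C: 3 × 6 = 18 beats = 9 bars.
D: 16 × 1.5 = 24 beats = 12 bars.
Total: 13 + 8 + 9 + 12 = 42 bars.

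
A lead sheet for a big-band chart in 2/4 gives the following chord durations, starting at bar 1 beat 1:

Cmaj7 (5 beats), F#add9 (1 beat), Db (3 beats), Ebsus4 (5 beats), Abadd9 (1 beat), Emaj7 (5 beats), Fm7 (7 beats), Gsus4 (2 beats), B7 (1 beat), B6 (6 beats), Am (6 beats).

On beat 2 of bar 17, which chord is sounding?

Beat 2 of bar 17 is beat (17−1)×2 + 2 = 34 overall.
Running totals: Cmaj7 ends at 5, F#add9 ends at 6, Db ends at 9, Ebsus4 ends at 14, Abadd9 ends at 15, Emaj7 ends at 20, Fm7 ends at 27, Gsus4 ends at 29, B7 ends at 30, B6 ends at 36.
Beat 34 falls within B6.

B6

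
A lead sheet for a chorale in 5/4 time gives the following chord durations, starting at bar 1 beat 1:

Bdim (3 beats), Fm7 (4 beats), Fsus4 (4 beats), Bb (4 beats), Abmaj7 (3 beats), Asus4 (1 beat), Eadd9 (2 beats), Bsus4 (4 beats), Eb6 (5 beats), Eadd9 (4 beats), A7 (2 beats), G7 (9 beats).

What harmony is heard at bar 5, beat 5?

Bsus4

Beat 5 of bar 5 is beat (5−1)×5 + 5 = 25 overall.
Running totals: Bdim ends at 3, Fm7 ends at 7, Fsus4 ends at 11, Bb ends at 15, Abmaj7 ends at 18, Asus4 ends at 19, Eadd9 ends at 21, Bsus4 ends at 25.
Beat 25 falls within Bsus4.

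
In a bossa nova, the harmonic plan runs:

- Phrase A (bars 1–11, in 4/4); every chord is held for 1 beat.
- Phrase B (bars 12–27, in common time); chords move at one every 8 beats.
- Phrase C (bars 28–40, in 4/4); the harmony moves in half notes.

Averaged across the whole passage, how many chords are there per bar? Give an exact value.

1.95 chords per bar

A: 11 bars of 4 beats is 44 beats; at 1 beat each that's 44 chords.
B: 16 bars of 4 beats is 64 beats; at 8 beats each that's 8 chords.
C: 13 bars of 4 beats is 52 beats; at 2 beats each that's 26 chords.
Overall: 78 chords over 40 bars → 78/40 = 1.95 chords per bar.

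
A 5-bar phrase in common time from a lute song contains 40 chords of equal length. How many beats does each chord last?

0.5 beats

5 bars × 4 beats/bar = 20 beats total.
20 beats ÷ 40 chords = 0.5 beats per chord.
(That is an eighth note.)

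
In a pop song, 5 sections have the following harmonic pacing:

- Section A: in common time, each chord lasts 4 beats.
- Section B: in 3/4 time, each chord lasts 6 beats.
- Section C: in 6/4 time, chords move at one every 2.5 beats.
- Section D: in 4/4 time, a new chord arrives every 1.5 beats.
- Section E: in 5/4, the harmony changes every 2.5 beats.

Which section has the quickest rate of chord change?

Section D

A: 4 beats/bar ÷ 4 beats/chord = 1 chord/bar.
B: 3 beats/bar ÷ 6 beats/chord = 0.5 chords/bar.
C: 6 beats/bar ÷ 2.5 beats/chord = 2.4 chords/bar.
D: 4 beats/bar ÷ 1.5 beats/chord = 8/3 chords/bar.
E: 5 beats/bar ÷ 2.5 beats/chord = 2 chords/bar.
Fastest is D at 8/3 chords/bar.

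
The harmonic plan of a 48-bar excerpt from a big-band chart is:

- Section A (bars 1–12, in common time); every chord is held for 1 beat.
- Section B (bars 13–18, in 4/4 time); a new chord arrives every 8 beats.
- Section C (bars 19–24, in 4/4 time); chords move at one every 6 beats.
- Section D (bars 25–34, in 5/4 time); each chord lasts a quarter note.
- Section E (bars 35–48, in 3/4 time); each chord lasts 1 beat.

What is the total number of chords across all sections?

147 chords

A: 12·4 = 48 beats, 48/1 = 48 chords.
B: 6·4 = 24 beats, 24/8 = 3 chords.
C: 6·4 = 24 beats, 24/6 = 4 chords.
D: 10·5 = 50 beats, 50/1 = 50 chords.
E: 14·3 = 42 beats, 42/1 = 42 chords.
Total: 48 + 3 + 4 + 50 + 42 = 147.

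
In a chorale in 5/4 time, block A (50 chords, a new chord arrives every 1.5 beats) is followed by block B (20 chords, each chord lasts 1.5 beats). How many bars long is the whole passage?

21 bars

A: 50 × 1.5 = 75 beats = 15 bars.
B: 20 × 1.5 = 30 beats = 6 bars.
Total: 15 + 6 = 21 bars.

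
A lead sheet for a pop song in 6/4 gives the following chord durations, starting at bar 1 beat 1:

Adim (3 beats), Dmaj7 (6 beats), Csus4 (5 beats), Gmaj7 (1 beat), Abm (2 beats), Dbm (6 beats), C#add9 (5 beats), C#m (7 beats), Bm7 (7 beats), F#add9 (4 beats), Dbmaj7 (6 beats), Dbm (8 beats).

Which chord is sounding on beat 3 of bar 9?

Dbmaj7

Beat 3 of bar 9 is beat (9−1)×6 + 3 = 51 overall.
Running totals: Adim ends at 3, Dmaj7 ends at 9, Csus4 ends at 14, Gmaj7 ends at 15, Abm ends at 17, Dbm ends at 23, C#add9 ends at 28, C#m ends at 35, Bm7 ends at 42, F#add9 ends at 46, Dbmaj7 ends at 52.
Beat 51 falls within Dbmaj7.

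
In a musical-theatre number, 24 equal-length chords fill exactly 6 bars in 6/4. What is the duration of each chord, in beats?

6 bars × 6 beats/bar = 36 beats total.
36 beats ÷ 24 chords = 1.5 beats per chord.
(That is a dotted quarter note.)

1.5 beats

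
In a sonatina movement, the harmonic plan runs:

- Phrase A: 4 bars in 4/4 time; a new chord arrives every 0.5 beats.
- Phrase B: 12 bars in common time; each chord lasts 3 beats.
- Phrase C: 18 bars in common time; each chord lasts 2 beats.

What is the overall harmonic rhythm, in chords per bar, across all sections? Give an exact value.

A: 4 × 4 = 16 beats ÷ 0.5 = 32 chords.
B: 12 × 4 = 48 beats ÷ 3 = 16 chords.
C: 18 × 4 = 72 beats ÷ 2 = 36 chords.
Overall: 84 chords over 34 bars → 84/34 = 42/17 chords per bar.

42/17 chords per bar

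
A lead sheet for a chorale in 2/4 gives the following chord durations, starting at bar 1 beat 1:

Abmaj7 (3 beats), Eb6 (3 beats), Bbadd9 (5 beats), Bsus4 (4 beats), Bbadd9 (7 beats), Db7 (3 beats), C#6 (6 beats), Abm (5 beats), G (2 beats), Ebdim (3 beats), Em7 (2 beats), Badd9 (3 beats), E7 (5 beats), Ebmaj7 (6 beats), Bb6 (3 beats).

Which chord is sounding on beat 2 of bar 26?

Beat 2 of bar 26 is beat (26−1)×2 + 2 = 52 overall.
Running totals: Abmaj7 ends at 3, Eb6 ends at 6, Bbadd9 ends at 11, Bsus4 ends at 15, Bbadd9 ends at 22, Db7 ends at 25, C#6 ends at 31, Abm ends at 36, G ends at 38, Ebdim ends at 41, Em7 ends at 43, Badd9 ends at 46, E7 ends at 51, Ebmaj7 ends at 57.
Beat 52 falls within Ebmaj7.

Ebmaj7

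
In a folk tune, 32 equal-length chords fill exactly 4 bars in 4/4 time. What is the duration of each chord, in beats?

0.5 beats

4 bars × 4 beats/bar = 16 beats total.
16 beats ÷ 32 chords = 0.5 beats per chord.
(That is an eighth note.)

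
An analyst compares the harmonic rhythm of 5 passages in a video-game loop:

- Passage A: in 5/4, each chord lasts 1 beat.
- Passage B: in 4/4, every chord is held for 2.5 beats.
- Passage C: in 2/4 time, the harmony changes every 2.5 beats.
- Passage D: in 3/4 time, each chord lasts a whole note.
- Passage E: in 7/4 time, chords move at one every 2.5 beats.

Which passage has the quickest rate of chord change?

A: 5 beats/bar ÷ 1 beat/chord = 5 chords/bar.
B: 4 beats/bar ÷ 2.5 beats/chord = 1.6 chords/bar.
C: 2 beats/bar ÷ 2.5 beats/chord = 0.8 chords/bar.
D: 3 beats/bar ÷ 4 beats/chord = 0.75 chords/bar.
E: 7 beats/bar ÷ 2.5 beats/chord = 2.8 chords/bar.
Fastest is A at 5 chords/bar.

Passage A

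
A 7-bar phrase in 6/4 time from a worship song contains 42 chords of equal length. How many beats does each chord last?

7 bars × 6 beats/bar = 42 beats total.
42 beats ÷ 42 chords = 1 beats per chord.
(That is a quarter note.)

1 beat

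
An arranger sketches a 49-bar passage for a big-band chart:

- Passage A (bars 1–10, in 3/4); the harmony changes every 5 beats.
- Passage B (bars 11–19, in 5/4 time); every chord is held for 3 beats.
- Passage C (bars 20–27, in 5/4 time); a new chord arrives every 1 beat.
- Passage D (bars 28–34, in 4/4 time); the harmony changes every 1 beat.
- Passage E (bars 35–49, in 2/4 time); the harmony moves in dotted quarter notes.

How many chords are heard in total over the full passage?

109 chords

A has 30 beats and chords last 5 each, so 6 chords.
B has 45 beats and chords last 3 each, so 15 chords.
C has 40 beats and chords last 1 each, so 40 chords.
D has 28 beats and chords last 1 each, so 28 chords.
E has 30 beats and chords last 1.5 each, so 20 chords.
Total: 6 + 15 + 40 + 28 + 20 = 109.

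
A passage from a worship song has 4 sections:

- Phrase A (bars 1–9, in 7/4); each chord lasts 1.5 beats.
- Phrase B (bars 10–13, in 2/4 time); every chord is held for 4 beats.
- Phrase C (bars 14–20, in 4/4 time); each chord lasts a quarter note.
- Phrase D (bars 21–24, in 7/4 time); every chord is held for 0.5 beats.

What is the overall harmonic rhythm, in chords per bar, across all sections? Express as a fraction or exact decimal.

A: 9 bars of 7 beats is 63 beats; at 1.5 beats each that's 42 chords.
B: 4 bars of 2 beats is 8 beats; at 4 beats each that's 2 chords.
C: 7 bars of 4 beats is 28 beats; at 1 beat each that's 28 chords.
D: 4 bars of 7 beats is 28 beats; at 0.5 beats each that's 56 chords.
Overall: 128 chords over 24 bars → 128/24 = 16/3 chords per bar.

16/3 chords per bar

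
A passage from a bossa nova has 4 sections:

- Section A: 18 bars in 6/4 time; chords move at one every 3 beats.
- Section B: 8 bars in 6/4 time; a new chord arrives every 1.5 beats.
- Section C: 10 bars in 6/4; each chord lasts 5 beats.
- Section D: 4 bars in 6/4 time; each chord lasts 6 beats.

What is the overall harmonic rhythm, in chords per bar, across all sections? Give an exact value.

A: 18 × 6 = 108 beats ÷ 3 = 36 chords.
B: 8 × 6 = 48 beats ÷ 1.5 = 32 chords.
C: 10 × 6 = 60 beats ÷ 5 = 12 chords.
D: 4 × 6 = 24 beats ÷ 6 = 4 chords.
Overall: 84 chords over 40 bars → 84/40 = 2.1 chords per bar.

2.1 chords per bar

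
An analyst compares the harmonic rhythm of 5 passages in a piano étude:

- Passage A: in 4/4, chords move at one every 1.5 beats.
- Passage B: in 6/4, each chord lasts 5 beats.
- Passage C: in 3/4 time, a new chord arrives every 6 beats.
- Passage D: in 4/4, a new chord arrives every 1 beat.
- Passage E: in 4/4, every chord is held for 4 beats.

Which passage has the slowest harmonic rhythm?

Passage C

A: 4 beats/bar ÷ 1.5 beats/chord = 8/3 chords/bar.
B: 6 beats/bar ÷ 5 beats/chord = 1.2 chords/bar.
C: 3 beats/bar ÷ 6 beats/chord = 0.5 chords/bar.
D: 4 beats/bar ÷ 1 beat/chord = 4 chords/bar.
E: 4 beats/bar ÷ 4 beats/chord = 1 chord/bar.
Slowest is C at 0.5 chords/bar.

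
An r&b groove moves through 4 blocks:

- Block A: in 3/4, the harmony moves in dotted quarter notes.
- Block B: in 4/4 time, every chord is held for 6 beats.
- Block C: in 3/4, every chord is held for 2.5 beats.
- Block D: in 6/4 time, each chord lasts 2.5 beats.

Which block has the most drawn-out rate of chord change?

Block B

A: 3 beats/bar ÷ 1.5 beats/chord = 2 chords/bar.
B: 4 beats/bar ÷ 6 beats/chord = 2/3 chords/bar.
C: 3 beats/bar ÷ 2.5 beats/chord = 1.2 chords/bar.
D: 6 beats/bar ÷ 2.5 beats/chord = 2.4 chords/bar.
Slowest is B at 2/3 chords/bar.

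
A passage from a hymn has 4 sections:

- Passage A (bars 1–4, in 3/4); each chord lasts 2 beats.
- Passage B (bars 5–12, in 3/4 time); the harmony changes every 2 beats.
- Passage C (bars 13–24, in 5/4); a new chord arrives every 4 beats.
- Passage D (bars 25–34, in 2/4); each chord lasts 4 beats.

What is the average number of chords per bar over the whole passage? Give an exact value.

19/17 chords per bar

A: 4 × 3 = 12 beats ÷ 2 = 6 chords.
B: 8 × 3 = 24 beats ÷ 2 = 12 chords.
C: 12 × 5 = 60 beats ÷ 4 = 15 chords.
D: 10 × 2 = 20 beats ÷ 4 = 5 chords.
Overall: 38 chords over 34 bars → 38/34 = 19/17 chords per bar.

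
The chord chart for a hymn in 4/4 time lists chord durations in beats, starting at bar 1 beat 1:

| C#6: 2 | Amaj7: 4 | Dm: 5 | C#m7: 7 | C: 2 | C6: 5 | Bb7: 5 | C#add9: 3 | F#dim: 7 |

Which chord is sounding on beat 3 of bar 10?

F#dim

Beat 3 of bar 10 is beat (10−1)×4 + 3 = 39 overall.
Running totals: C#6 ends at 2, Amaj7 ends at 6, Dm ends at 11, C#m7 ends at 18, C ends at 20, C6 ends at 25, Bb7 ends at 30, C#add9 ends at 33, F#dim ends at 40.
Beat 39 falls within F#dim.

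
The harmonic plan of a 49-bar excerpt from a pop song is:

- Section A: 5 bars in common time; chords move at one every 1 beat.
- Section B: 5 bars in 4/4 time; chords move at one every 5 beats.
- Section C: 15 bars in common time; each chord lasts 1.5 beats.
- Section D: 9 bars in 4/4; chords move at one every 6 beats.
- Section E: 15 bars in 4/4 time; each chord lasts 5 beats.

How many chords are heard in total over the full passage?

A has 20 beats and chords last 1 each, so 20 chords.
B has 20 beats and chords last 5 each, so 4 chords.
C has 60 beats and chords last 1.5 each, so 40 chords.
D has 36 beats and chords last 6 each, so 6 chords.
E has 60 beats and chords last 5 each, so 12 chords.
Total: 20 + 4 + 40 + 6 + 12 = 82.

82 chords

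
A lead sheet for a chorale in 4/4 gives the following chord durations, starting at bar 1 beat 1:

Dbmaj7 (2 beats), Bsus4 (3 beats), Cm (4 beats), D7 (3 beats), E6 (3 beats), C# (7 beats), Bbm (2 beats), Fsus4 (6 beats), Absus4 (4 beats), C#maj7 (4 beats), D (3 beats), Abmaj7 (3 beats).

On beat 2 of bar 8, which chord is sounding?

Beat 2 of bar 8 is beat (8−1)×4 + 2 = 30 overall.
Running totals: Dbmaj7 ends at 2, Bsus4 ends at 5, Cm ends at 9, D7 ends at 12, E6 ends at 15, C# ends at 22, Bbm ends at 24, Fsus4 ends at 30.
Beat 30 falls within Fsus4.

Fsus4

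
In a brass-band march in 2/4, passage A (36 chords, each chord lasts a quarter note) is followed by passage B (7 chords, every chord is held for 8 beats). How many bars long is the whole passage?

46 bars

A: 36 × 1 = 36 beats = 18 bars.
B: 7 × 8 = 56 beats = 28 bars.
Total: 18 + 28 = 46 bars.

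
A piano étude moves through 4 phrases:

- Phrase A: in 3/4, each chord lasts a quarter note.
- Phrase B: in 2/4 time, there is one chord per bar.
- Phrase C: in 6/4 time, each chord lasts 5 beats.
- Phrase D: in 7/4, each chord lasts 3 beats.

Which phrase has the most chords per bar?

Phrase A

A: 3/1 = 3 chords/bar.
B: 2/2 = 1 chord/bar.
C: 6/5 = 1.2 chords/bar.
D: 7/3 = 7/3 chords/bar.
Fastest is A at 3 chords/bar.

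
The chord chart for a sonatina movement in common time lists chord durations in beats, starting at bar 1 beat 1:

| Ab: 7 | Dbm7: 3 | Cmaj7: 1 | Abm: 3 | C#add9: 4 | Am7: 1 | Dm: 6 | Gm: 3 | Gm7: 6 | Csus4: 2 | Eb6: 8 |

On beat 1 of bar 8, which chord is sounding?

Gm7

Beat 1 of bar 8 is beat (8−1)×4 + 1 = 29 overall.
Running totals: Ab ends at 7, Dbm7 ends at 10, Cmaj7 ends at 11, Abm ends at 14, C#add9 ends at 18, Am7 ends at 19, Dm ends at 25, Gm ends at 28, Gm7 ends at 34.
Beat 29 falls within Gm7.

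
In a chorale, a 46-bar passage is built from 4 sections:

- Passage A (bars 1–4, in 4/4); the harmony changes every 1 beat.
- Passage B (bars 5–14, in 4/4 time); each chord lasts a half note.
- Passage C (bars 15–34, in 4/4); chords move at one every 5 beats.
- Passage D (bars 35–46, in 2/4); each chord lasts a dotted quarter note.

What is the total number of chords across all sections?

68 chords

A: 4 bars × 4 beats = 16 beats; 1 beat/chord → 16 chords.
B: 10 bars × 4 beats = 40 beats; 2 beats/chord → 20 chords.
C: 20 bars × 4 beats = 80 beats; 5 beats/chord → 16 chords.
D: 12 bars × 2 beats = 24 beats; 1.5 beats/chord → 16 chords.
Total: 16 + 20 + 16 + 16 = 68.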